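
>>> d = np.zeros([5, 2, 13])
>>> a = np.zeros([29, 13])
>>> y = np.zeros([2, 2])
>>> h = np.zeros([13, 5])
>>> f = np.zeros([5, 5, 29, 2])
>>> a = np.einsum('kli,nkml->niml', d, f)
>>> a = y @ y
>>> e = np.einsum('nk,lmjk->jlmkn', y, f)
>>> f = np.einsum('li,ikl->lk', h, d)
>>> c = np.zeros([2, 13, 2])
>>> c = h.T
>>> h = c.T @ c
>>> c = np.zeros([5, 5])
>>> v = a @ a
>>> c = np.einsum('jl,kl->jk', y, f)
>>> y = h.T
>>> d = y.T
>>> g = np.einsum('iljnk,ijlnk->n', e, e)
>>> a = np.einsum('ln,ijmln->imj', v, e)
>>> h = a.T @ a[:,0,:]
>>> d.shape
(13, 13)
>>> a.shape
(29, 5, 5)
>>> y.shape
(13, 13)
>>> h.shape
(5, 5, 5)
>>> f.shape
(13, 2)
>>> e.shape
(29, 5, 5, 2, 2)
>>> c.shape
(2, 13)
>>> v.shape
(2, 2)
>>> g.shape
(2,)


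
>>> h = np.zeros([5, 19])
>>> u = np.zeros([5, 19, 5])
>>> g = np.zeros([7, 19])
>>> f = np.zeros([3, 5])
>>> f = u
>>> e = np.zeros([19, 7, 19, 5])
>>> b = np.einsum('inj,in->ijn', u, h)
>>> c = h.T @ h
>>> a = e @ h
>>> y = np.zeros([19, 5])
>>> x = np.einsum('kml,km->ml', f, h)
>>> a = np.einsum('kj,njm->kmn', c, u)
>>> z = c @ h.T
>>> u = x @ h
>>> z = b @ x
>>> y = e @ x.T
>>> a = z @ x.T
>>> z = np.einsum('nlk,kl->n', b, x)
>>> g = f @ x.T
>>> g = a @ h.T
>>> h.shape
(5, 19)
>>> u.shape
(19, 19)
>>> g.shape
(5, 5, 5)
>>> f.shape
(5, 19, 5)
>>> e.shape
(19, 7, 19, 5)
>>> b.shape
(5, 5, 19)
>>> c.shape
(19, 19)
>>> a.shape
(5, 5, 19)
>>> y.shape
(19, 7, 19, 19)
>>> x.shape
(19, 5)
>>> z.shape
(5,)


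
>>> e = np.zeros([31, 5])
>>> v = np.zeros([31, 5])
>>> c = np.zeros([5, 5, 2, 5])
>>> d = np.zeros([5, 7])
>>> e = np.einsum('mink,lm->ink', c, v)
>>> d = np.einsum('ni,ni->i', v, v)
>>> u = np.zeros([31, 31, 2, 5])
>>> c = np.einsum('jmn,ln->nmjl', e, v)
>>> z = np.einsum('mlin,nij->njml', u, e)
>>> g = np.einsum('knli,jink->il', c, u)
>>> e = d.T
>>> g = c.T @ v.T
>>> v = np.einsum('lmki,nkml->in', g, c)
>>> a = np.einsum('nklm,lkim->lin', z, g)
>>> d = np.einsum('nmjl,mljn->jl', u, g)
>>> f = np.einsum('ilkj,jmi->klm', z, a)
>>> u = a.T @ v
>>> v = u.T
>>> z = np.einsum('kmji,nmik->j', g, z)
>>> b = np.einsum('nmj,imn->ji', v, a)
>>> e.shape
(5,)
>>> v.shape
(5, 2, 5)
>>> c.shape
(5, 2, 5, 31)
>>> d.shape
(2, 5)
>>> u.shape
(5, 2, 5)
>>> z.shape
(2,)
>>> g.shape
(31, 5, 2, 31)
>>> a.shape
(31, 2, 5)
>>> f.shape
(31, 5, 2)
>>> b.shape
(5, 31)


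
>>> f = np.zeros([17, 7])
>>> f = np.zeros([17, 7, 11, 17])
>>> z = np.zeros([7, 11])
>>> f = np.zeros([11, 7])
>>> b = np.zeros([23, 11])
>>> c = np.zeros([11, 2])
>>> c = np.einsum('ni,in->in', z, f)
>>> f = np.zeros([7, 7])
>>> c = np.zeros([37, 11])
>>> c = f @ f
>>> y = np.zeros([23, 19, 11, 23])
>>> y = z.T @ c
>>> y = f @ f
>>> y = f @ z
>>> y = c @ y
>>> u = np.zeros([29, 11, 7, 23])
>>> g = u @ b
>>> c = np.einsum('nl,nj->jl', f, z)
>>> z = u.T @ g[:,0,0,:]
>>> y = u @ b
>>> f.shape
(7, 7)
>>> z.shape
(23, 7, 11, 11)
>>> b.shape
(23, 11)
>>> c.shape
(11, 7)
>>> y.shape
(29, 11, 7, 11)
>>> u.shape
(29, 11, 7, 23)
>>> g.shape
(29, 11, 7, 11)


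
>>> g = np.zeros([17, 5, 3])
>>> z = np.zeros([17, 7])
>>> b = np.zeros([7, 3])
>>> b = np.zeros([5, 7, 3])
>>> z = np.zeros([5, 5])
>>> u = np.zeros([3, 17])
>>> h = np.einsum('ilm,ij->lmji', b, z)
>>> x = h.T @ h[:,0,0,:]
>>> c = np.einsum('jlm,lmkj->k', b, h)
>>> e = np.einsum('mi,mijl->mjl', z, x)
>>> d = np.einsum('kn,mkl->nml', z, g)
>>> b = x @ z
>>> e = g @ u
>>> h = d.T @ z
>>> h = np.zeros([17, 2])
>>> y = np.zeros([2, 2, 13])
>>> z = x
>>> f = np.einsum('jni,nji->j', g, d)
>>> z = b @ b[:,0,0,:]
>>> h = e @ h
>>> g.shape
(17, 5, 3)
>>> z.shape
(5, 5, 3, 5)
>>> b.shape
(5, 5, 3, 5)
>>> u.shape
(3, 17)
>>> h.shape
(17, 5, 2)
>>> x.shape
(5, 5, 3, 5)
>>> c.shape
(5,)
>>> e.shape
(17, 5, 17)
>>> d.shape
(5, 17, 3)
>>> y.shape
(2, 2, 13)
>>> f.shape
(17,)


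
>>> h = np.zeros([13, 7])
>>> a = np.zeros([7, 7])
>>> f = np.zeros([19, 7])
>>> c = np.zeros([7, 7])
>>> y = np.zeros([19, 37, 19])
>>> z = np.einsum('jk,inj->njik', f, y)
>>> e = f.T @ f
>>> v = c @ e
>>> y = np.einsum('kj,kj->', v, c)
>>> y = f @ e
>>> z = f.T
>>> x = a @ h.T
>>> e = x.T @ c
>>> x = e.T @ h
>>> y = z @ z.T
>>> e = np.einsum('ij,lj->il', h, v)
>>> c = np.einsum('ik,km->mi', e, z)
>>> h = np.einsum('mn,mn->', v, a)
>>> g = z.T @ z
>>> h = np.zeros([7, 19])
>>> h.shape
(7, 19)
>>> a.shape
(7, 7)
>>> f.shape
(19, 7)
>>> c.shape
(19, 13)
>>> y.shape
(7, 7)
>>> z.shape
(7, 19)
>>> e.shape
(13, 7)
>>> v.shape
(7, 7)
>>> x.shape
(7, 7)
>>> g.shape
(19, 19)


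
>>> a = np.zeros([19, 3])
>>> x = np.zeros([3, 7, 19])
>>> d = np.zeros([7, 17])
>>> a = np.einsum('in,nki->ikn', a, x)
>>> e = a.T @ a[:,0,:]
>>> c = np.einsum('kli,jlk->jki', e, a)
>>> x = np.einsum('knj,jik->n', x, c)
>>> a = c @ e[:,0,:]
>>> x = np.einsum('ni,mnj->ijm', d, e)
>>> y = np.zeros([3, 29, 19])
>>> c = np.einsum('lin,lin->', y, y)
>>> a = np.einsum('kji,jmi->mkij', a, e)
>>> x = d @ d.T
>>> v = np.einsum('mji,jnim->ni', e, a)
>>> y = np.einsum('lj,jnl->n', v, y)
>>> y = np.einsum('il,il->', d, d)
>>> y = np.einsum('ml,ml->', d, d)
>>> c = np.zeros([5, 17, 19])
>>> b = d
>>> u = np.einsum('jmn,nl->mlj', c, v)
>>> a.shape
(7, 19, 3, 3)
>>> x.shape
(7, 7)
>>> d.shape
(7, 17)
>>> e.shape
(3, 7, 3)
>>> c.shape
(5, 17, 19)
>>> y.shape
()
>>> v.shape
(19, 3)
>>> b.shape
(7, 17)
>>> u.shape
(17, 3, 5)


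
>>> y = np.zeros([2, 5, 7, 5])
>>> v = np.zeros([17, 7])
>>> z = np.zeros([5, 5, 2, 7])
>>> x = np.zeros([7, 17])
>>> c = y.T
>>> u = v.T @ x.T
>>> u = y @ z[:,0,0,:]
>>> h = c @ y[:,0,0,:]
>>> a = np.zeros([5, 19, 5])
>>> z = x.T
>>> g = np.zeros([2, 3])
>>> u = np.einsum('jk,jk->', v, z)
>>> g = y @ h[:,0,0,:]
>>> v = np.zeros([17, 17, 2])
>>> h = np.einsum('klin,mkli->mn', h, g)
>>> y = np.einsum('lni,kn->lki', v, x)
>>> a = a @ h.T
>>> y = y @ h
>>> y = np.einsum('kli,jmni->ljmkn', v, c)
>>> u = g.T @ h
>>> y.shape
(17, 5, 7, 17, 5)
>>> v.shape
(17, 17, 2)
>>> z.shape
(17, 7)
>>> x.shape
(7, 17)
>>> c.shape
(5, 7, 5, 2)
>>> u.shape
(5, 7, 5, 5)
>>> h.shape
(2, 5)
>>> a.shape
(5, 19, 2)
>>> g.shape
(2, 5, 7, 5)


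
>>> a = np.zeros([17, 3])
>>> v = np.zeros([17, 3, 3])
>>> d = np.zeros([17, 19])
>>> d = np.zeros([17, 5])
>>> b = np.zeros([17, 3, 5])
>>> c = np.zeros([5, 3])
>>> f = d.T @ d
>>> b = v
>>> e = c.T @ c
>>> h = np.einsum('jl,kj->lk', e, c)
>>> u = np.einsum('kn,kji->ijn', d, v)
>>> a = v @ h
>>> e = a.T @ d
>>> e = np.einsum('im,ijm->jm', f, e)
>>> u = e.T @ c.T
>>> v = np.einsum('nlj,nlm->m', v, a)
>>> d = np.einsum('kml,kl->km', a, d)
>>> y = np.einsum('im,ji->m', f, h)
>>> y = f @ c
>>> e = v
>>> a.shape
(17, 3, 5)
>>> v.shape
(5,)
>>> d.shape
(17, 3)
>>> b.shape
(17, 3, 3)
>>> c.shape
(5, 3)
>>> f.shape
(5, 5)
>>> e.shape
(5,)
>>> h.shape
(3, 5)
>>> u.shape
(5, 5)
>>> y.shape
(5, 3)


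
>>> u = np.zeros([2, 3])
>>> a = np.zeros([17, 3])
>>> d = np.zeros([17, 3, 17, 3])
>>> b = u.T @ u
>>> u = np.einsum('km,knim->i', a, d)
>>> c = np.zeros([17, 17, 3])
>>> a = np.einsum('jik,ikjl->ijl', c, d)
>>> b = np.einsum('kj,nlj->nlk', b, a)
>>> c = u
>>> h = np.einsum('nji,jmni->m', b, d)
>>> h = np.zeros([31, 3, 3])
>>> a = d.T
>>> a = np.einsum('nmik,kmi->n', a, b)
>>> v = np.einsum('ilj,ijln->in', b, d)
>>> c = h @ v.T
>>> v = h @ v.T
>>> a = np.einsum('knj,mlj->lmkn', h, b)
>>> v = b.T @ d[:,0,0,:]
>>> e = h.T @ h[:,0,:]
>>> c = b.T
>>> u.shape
(17,)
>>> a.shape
(17, 17, 31, 3)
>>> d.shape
(17, 3, 17, 3)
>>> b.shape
(17, 17, 3)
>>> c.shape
(3, 17, 17)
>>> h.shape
(31, 3, 3)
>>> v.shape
(3, 17, 3)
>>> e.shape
(3, 3, 3)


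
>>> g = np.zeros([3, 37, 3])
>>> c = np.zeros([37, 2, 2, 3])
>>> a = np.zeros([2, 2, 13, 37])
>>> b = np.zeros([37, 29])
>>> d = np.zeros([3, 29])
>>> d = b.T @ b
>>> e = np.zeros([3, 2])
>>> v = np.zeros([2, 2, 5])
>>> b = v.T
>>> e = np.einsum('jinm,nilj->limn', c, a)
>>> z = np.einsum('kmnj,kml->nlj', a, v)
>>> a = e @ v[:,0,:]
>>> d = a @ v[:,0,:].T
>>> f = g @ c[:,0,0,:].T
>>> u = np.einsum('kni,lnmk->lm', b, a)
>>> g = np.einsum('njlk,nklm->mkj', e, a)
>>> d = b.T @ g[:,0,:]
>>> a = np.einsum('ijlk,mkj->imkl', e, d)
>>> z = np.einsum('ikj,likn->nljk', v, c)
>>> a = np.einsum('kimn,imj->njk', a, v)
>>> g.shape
(5, 2, 2)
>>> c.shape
(37, 2, 2, 3)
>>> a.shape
(3, 5, 13)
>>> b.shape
(5, 2, 2)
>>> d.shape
(2, 2, 2)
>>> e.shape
(13, 2, 3, 2)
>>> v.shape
(2, 2, 5)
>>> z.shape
(3, 37, 5, 2)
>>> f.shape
(3, 37, 37)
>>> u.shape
(13, 3)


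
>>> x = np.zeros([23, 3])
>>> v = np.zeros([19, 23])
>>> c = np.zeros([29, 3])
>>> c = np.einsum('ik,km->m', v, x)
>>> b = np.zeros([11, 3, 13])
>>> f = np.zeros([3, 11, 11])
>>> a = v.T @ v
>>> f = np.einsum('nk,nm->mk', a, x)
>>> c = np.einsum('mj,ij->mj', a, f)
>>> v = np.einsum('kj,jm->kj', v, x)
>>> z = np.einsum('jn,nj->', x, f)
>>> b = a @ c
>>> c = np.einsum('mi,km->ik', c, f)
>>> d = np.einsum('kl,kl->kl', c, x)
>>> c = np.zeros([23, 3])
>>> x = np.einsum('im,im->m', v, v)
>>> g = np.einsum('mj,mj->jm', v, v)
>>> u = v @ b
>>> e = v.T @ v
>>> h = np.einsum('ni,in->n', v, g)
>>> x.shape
(23,)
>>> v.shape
(19, 23)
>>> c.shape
(23, 3)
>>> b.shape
(23, 23)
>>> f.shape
(3, 23)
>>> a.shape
(23, 23)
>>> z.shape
()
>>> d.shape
(23, 3)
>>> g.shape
(23, 19)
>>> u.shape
(19, 23)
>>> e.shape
(23, 23)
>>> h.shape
(19,)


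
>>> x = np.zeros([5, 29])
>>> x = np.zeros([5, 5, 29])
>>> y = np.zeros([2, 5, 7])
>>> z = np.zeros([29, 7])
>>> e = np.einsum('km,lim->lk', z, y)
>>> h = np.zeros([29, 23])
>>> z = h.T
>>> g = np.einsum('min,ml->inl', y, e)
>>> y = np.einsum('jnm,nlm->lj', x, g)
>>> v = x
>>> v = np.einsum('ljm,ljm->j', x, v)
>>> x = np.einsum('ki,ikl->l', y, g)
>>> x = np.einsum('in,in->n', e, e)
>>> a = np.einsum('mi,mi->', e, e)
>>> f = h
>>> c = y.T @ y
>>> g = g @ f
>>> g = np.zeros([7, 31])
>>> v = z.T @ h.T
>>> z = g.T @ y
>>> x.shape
(29,)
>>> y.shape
(7, 5)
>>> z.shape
(31, 5)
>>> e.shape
(2, 29)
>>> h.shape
(29, 23)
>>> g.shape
(7, 31)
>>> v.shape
(29, 29)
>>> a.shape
()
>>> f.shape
(29, 23)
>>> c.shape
(5, 5)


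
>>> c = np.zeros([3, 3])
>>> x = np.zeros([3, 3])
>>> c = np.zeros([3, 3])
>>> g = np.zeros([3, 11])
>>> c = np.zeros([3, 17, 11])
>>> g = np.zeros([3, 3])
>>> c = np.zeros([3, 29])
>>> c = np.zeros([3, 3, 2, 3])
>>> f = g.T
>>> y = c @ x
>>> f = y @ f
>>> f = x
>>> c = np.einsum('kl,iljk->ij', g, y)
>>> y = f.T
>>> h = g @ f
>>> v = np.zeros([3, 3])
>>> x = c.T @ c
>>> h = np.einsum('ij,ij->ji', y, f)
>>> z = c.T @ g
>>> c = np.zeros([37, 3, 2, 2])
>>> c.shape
(37, 3, 2, 2)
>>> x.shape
(2, 2)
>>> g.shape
(3, 3)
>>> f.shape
(3, 3)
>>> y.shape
(3, 3)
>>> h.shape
(3, 3)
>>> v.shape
(3, 3)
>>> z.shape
(2, 3)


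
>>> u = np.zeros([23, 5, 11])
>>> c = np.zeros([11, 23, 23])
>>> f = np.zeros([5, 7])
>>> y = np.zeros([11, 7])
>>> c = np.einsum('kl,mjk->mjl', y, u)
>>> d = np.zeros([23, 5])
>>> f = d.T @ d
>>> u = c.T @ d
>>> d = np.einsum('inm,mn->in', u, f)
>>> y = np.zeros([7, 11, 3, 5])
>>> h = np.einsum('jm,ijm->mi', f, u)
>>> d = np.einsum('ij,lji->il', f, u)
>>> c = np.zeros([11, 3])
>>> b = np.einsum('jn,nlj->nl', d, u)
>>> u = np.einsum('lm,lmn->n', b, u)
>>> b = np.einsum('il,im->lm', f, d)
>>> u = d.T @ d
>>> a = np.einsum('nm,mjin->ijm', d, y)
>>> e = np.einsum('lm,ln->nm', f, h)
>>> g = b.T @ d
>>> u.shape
(7, 7)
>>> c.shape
(11, 3)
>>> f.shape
(5, 5)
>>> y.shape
(7, 11, 3, 5)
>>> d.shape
(5, 7)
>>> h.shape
(5, 7)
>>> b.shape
(5, 7)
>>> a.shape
(3, 11, 7)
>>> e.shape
(7, 5)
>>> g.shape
(7, 7)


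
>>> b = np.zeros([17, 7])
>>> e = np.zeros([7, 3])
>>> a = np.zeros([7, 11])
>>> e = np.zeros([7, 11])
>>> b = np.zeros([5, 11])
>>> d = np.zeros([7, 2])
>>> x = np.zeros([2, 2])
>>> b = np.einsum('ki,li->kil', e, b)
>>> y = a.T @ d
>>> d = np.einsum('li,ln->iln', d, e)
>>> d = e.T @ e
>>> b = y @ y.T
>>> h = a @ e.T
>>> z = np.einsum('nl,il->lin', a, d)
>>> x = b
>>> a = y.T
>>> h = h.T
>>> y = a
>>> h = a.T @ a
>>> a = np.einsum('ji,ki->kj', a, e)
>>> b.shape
(11, 11)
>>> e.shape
(7, 11)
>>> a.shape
(7, 2)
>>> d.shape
(11, 11)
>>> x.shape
(11, 11)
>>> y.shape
(2, 11)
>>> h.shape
(11, 11)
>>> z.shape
(11, 11, 7)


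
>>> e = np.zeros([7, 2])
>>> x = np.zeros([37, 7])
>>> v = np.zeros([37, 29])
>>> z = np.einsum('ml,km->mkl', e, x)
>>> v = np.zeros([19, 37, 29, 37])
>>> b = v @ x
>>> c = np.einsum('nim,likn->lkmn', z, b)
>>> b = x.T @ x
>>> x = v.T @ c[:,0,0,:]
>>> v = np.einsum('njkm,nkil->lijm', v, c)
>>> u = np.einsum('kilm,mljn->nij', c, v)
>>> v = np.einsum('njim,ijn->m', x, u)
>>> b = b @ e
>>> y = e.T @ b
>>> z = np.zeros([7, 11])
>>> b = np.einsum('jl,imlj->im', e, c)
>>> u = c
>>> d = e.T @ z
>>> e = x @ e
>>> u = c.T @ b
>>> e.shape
(37, 29, 37, 2)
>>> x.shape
(37, 29, 37, 7)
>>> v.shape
(7,)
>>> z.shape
(7, 11)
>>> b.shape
(19, 29)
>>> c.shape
(19, 29, 2, 7)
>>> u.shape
(7, 2, 29, 29)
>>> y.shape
(2, 2)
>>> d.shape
(2, 11)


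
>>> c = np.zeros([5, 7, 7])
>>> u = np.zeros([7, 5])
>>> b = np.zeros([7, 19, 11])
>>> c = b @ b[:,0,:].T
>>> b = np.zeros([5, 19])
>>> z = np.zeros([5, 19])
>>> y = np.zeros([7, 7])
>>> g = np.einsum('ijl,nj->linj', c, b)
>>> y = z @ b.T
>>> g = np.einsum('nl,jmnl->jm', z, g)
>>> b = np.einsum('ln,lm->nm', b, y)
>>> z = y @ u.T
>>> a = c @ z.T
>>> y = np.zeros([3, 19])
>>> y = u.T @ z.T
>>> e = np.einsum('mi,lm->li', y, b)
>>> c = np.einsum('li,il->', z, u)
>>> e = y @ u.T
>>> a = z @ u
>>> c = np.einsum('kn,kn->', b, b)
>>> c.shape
()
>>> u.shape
(7, 5)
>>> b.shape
(19, 5)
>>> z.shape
(5, 7)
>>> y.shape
(5, 5)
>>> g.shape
(7, 7)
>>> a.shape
(5, 5)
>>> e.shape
(5, 7)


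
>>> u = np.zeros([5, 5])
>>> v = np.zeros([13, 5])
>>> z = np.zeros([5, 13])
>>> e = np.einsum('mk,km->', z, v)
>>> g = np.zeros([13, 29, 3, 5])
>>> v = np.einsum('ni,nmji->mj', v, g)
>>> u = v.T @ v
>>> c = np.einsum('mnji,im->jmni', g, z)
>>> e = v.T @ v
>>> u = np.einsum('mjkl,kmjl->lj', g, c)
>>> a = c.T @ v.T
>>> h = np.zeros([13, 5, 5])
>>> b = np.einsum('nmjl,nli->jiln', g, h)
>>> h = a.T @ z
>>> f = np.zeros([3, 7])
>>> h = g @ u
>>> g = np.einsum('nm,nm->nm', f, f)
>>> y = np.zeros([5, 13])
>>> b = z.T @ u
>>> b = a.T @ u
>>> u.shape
(5, 29)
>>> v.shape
(29, 3)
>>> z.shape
(5, 13)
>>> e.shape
(3, 3)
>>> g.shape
(3, 7)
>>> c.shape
(3, 13, 29, 5)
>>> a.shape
(5, 29, 13, 29)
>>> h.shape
(13, 29, 3, 29)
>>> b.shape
(29, 13, 29, 29)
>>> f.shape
(3, 7)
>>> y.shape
(5, 13)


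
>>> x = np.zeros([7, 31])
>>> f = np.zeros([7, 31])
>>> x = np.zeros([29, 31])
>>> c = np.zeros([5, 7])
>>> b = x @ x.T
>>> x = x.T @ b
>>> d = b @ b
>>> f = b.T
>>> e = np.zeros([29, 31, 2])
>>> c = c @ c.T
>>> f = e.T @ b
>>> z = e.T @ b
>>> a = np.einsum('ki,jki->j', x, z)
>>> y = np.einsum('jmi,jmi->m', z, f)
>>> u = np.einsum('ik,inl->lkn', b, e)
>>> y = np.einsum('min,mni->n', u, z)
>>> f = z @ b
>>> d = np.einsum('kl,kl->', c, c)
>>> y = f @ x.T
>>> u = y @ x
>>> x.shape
(31, 29)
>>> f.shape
(2, 31, 29)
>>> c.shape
(5, 5)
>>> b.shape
(29, 29)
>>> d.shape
()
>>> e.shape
(29, 31, 2)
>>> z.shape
(2, 31, 29)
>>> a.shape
(2,)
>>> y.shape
(2, 31, 31)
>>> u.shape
(2, 31, 29)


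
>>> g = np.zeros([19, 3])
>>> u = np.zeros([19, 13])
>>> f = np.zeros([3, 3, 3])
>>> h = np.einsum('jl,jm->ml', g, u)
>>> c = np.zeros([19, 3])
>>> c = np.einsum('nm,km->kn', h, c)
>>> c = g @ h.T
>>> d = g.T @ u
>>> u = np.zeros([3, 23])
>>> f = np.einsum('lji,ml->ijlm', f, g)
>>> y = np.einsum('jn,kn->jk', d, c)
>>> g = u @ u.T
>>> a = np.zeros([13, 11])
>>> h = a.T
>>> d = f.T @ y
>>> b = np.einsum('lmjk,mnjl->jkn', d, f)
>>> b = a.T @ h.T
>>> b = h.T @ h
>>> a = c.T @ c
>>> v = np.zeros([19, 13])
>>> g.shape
(3, 3)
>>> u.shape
(3, 23)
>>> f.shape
(3, 3, 3, 19)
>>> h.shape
(11, 13)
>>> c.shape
(19, 13)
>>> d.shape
(19, 3, 3, 19)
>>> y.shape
(3, 19)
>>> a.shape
(13, 13)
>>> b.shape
(13, 13)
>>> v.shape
(19, 13)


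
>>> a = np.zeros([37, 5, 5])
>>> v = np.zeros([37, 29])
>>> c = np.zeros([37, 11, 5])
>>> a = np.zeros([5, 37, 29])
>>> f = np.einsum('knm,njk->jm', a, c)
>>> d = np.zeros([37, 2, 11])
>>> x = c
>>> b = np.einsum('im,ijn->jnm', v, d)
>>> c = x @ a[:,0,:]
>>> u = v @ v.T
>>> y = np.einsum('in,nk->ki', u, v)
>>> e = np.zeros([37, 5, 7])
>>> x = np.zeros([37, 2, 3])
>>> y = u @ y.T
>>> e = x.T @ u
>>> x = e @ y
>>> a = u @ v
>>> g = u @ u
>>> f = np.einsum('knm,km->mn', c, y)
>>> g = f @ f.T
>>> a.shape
(37, 29)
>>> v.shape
(37, 29)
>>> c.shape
(37, 11, 29)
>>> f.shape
(29, 11)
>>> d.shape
(37, 2, 11)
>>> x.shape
(3, 2, 29)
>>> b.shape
(2, 11, 29)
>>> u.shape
(37, 37)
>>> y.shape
(37, 29)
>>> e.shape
(3, 2, 37)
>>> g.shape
(29, 29)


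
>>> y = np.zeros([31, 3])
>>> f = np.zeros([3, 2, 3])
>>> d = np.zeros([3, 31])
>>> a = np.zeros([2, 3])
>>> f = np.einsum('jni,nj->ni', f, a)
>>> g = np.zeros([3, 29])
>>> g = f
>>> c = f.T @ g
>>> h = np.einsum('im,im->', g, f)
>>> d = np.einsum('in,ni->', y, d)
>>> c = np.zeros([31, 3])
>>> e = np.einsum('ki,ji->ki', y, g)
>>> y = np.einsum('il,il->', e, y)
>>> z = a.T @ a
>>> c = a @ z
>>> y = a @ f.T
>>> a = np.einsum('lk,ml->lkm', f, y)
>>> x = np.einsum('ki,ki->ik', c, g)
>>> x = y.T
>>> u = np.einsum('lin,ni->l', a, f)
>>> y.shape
(2, 2)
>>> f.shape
(2, 3)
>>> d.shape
()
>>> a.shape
(2, 3, 2)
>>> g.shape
(2, 3)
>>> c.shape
(2, 3)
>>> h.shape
()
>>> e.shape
(31, 3)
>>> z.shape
(3, 3)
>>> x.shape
(2, 2)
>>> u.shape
(2,)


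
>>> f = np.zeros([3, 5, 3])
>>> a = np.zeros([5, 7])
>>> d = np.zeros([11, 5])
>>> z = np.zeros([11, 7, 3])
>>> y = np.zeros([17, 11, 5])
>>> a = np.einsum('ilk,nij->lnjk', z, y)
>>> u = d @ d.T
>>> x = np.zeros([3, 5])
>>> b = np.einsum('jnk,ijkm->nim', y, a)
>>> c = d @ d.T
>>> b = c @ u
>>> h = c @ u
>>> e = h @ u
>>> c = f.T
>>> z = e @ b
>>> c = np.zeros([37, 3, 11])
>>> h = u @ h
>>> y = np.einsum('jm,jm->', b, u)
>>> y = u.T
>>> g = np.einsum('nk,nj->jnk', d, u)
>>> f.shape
(3, 5, 3)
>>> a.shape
(7, 17, 5, 3)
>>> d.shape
(11, 5)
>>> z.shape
(11, 11)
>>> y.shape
(11, 11)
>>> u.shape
(11, 11)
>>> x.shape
(3, 5)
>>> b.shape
(11, 11)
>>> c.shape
(37, 3, 11)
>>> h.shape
(11, 11)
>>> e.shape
(11, 11)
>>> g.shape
(11, 11, 5)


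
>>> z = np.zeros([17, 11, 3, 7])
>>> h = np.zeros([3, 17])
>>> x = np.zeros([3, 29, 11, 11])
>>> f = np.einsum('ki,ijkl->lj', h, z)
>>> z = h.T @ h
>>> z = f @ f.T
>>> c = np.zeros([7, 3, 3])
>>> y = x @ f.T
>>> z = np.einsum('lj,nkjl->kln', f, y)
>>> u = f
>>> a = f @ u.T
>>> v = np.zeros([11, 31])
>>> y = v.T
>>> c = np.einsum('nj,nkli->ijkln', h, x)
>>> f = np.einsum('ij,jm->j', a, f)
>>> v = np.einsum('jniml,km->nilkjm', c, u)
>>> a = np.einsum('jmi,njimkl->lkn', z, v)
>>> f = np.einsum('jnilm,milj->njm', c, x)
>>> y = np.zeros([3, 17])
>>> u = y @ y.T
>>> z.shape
(29, 7, 3)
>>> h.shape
(3, 17)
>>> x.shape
(3, 29, 11, 11)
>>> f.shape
(17, 11, 3)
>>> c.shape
(11, 17, 29, 11, 3)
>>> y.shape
(3, 17)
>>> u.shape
(3, 3)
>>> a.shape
(11, 11, 17)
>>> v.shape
(17, 29, 3, 7, 11, 11)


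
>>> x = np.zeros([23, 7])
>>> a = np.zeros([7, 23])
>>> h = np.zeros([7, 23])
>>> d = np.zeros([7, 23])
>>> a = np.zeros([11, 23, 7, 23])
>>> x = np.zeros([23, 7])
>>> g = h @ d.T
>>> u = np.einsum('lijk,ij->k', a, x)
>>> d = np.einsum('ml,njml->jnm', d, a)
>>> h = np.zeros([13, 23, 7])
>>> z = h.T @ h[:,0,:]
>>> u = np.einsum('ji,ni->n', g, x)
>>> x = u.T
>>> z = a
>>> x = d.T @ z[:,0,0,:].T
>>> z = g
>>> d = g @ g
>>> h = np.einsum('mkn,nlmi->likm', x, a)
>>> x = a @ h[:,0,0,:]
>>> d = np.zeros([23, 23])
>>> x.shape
(11, 23, 7, 7)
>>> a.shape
(11, 23, 7, 23)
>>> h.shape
(23, 23, 11, 7)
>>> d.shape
(23, 23)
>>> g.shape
(7, 7)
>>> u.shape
(23,)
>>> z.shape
(7, 7)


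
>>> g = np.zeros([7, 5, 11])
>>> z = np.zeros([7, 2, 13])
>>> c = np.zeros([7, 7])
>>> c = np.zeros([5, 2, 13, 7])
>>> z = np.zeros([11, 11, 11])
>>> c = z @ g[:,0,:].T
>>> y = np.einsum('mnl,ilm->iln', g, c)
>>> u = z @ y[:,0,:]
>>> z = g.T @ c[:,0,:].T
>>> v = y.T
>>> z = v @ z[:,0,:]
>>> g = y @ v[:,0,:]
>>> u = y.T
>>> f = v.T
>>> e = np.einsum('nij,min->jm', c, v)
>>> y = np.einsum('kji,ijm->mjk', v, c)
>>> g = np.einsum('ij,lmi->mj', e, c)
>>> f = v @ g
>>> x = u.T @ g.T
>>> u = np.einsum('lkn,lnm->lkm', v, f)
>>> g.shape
(11, 5)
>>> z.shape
(5, 11, 11)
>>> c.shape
(11, 11, 7)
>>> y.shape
(7, 11, 5)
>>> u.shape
(5, 11, 5)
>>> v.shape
(5, 11, 11)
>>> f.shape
(5, 11, 5)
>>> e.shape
(7, 5)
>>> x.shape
(11, 11, 11)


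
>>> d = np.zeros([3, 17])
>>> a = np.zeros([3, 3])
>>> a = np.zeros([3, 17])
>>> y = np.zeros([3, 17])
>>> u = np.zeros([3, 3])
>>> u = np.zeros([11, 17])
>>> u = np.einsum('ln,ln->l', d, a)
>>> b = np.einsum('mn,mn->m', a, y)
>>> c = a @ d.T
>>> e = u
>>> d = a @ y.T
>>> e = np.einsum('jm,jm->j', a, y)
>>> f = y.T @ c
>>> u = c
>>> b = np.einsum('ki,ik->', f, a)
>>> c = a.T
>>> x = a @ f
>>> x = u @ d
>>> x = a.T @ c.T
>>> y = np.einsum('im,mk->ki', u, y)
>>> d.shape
(3, 3)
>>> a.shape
(3, 17)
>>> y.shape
(17, 3)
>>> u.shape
(3, 3)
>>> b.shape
()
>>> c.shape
(17, 3)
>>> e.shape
(3,)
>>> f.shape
(17, 3)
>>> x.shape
(17, 17)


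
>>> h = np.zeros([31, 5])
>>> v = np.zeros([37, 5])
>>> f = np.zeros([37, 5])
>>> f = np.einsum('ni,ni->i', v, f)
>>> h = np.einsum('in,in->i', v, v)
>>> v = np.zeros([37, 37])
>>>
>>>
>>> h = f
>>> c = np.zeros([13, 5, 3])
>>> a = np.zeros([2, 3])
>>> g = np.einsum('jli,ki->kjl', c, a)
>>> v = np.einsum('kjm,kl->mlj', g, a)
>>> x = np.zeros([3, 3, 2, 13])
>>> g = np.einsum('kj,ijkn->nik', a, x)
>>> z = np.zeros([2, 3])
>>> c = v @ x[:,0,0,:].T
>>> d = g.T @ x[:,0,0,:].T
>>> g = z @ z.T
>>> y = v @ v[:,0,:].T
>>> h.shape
(5,)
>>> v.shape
(5, 3, 13)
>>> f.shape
(5,)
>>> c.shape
(5, 3, 3)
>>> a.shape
(2, 3)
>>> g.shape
(2, 2)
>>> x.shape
(3, 3, 2, 13)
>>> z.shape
(2, 3)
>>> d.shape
(2, 3, 3)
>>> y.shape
(5, 3, 5)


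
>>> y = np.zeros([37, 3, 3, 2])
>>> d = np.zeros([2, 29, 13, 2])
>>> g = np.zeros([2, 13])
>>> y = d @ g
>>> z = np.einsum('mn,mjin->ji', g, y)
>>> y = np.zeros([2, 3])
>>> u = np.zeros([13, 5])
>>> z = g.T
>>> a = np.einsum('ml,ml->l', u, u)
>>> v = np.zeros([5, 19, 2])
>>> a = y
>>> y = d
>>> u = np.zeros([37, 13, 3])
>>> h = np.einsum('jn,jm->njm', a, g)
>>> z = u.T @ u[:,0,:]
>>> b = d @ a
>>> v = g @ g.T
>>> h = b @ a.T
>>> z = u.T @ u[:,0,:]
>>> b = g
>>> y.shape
(2, 29, 13, 2)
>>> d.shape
(2, 29, 13, 2)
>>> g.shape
(2, 13)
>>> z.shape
(3, 13, 3)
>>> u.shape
(37, 13, 3)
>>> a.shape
(2, 3)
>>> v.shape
(2, 2)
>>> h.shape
(2, 29, 13, 2)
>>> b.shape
(2, 13)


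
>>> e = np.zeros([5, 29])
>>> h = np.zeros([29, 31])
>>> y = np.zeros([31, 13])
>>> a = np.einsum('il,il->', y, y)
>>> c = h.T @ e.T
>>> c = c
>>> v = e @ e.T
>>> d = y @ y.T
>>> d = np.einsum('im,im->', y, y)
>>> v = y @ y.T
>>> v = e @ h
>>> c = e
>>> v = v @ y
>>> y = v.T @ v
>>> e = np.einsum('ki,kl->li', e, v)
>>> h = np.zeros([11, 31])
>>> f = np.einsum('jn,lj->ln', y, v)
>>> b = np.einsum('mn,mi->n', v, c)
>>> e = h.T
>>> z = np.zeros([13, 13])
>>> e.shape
(31, 11)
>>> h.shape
(11, 31)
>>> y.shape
(13, 13)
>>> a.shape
()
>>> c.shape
(5, 29)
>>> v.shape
(5, 13)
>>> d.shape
()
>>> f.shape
(5, 13)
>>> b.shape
(13,)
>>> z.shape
(13, 13)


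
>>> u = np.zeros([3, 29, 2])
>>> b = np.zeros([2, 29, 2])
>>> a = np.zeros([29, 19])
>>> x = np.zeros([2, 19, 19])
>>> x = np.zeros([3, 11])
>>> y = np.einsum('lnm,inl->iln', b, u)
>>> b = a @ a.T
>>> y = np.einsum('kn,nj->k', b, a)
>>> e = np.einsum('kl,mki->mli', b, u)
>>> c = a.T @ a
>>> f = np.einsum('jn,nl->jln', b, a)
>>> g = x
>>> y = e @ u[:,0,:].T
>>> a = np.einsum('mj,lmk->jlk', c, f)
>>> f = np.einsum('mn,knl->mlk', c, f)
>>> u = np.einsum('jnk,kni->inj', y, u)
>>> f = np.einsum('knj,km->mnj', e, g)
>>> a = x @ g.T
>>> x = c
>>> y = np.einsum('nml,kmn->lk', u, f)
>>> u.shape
(2, 29, 3)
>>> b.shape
(29, 29)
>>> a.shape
(3, 3)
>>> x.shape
(19, 19)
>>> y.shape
(3, 11)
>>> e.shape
(3, 29, 2)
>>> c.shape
(19, 19)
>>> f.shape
(11, 29, 2)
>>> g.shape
(3, 11)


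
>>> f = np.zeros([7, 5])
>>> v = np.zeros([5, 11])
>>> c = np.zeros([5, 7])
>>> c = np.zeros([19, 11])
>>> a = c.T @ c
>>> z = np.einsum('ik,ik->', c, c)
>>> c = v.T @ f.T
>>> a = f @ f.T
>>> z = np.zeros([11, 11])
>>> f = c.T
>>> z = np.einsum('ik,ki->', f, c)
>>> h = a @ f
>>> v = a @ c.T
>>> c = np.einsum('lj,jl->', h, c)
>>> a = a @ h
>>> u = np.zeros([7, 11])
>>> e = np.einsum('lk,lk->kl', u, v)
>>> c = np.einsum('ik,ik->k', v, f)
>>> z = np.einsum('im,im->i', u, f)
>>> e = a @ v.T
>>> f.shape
(7, 11)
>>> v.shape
(7, 11)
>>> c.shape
(11,)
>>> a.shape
(7, 11)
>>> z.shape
(7,)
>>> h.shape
(7, 11)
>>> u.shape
(7, 11)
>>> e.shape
(7, 7)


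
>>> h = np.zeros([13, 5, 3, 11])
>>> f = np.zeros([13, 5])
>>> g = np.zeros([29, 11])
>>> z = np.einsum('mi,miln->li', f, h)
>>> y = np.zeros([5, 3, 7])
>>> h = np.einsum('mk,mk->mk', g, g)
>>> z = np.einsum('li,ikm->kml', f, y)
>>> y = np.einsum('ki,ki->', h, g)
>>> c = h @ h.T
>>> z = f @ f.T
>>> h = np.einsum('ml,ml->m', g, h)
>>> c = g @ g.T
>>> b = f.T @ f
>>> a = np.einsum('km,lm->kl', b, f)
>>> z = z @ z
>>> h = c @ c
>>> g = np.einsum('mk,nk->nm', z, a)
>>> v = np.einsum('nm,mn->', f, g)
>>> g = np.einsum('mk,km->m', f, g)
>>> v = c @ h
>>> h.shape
(29, 29)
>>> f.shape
(13, 5)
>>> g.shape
(13,)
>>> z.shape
(13, 13)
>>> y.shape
()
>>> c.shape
(29, 29)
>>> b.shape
(5, 5)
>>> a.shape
(5, 13)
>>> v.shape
(29, 29)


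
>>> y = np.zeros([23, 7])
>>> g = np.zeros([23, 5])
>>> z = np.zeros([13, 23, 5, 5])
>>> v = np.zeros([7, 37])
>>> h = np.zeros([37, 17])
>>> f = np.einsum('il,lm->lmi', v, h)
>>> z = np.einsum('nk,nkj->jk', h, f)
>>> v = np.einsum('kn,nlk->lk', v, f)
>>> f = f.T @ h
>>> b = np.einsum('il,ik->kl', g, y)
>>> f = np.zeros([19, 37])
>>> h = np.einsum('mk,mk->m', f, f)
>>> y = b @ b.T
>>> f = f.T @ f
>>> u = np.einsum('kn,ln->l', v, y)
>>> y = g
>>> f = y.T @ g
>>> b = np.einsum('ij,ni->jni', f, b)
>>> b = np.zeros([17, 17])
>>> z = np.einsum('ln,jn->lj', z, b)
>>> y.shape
(23, 5)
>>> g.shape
(23, 5)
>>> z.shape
(7, 17)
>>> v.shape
(17, 7)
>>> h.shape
(19,)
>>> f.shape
(5, 5)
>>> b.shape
(17, 17)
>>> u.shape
(7,)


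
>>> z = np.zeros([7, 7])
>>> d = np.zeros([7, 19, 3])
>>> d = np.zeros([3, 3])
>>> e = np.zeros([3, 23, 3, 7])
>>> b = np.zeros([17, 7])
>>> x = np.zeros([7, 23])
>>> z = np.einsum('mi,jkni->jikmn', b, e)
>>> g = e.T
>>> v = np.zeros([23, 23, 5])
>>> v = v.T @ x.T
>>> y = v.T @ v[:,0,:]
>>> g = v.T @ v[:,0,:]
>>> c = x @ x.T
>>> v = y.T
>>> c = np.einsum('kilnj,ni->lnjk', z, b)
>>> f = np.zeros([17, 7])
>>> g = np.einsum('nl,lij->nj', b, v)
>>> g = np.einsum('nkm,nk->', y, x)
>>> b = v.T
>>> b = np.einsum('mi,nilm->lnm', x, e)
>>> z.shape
(3, 7, 23, 17, 3)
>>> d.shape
(3, 3)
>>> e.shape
(3, 23, 3, 7)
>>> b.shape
(3, 3, 7)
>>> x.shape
(7, 23)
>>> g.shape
()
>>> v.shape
(7, 23, 7)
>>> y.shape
(7, 23, 7)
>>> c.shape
(23, 17, 3, 3)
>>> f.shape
(17, 7)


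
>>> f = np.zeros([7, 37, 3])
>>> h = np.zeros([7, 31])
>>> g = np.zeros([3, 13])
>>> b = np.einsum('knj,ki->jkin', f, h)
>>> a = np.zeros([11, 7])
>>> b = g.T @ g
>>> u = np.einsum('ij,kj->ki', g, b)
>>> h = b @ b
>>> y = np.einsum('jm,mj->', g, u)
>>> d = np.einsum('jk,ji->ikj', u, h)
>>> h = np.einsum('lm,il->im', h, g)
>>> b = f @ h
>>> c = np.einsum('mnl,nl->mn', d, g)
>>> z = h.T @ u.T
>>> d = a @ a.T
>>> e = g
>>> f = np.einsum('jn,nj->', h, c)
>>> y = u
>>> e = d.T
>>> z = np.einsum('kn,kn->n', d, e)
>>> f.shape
()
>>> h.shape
(3, 13)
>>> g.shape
(3, 13)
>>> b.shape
(7, 37, 13)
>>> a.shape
(11, 7)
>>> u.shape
(13, 3)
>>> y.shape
(13, 3)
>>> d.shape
(11, 11)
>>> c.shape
(13, 3)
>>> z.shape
(11,)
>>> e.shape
(11, 11)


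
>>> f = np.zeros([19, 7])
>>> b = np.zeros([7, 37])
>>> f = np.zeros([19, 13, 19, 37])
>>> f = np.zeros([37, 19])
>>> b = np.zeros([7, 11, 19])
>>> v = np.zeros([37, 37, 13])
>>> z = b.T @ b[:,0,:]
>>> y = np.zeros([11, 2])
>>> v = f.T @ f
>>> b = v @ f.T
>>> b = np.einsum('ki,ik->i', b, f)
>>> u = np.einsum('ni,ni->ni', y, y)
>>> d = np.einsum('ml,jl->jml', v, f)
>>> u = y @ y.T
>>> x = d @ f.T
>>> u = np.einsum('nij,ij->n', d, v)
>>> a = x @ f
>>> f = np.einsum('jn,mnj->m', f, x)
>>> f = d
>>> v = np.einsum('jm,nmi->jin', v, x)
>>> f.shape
(37, 19, 19)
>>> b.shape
(37,)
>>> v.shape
(19, 37, 37)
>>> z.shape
(19, 11, 19)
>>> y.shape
(11, 2)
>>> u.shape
(37,)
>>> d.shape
(37, 19, 19)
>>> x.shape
(37, 19, 37)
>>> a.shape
(37, 19, 19)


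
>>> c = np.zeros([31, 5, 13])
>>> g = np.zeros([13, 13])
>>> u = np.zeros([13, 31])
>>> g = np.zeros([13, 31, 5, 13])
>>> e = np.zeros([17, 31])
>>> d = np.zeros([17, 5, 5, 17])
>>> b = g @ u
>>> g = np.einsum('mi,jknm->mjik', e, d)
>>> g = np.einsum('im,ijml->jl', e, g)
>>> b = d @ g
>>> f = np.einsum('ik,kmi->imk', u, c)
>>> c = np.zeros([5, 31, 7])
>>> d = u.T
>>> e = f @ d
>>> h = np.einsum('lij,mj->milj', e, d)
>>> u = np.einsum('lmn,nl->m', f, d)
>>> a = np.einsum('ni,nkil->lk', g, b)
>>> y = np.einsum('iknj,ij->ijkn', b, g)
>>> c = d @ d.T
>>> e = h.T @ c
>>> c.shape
(31, 31)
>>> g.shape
(17, 5)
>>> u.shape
(5,)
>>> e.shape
(13, 13, 5, 31)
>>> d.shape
(31, 13)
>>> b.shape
(17, 5, 5, 5)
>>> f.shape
(13, 5, 31)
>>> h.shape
(31, 5, 13, 13)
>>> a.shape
(5, 5)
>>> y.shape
(17, 5, 5, 5)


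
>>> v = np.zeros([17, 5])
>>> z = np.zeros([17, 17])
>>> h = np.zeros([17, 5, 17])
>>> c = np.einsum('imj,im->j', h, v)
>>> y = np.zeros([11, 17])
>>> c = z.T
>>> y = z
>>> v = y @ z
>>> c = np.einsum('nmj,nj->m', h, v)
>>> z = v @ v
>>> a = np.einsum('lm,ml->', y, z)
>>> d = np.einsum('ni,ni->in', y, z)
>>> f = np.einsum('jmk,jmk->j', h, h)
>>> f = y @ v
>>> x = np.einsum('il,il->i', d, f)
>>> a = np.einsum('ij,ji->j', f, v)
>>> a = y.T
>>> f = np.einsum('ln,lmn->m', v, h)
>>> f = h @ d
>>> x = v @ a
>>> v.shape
(17, 17)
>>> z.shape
(17, 17)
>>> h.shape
(17, 5, 17)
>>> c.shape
(5,)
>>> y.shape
(17, 17)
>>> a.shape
(17, 17)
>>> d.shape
(17, 17)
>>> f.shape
(17, 5, 17)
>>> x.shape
(17, 17)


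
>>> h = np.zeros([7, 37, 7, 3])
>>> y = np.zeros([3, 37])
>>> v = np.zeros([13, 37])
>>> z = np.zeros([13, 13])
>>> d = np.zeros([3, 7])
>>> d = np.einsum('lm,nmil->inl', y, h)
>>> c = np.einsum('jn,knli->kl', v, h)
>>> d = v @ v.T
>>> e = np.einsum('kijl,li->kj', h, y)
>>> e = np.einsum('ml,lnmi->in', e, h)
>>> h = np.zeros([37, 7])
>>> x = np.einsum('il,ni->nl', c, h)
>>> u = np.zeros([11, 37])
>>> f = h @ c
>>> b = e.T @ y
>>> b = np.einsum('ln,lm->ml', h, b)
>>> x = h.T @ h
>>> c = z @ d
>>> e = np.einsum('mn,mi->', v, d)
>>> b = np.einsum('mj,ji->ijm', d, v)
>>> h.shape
(37, 7)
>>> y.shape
(3, 37)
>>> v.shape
(13, 37)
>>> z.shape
(13, 13)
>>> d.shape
(13, 13)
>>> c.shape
(13, 13)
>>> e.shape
()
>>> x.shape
(7, 7)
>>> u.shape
(11, 37)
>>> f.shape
(37, 7)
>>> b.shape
(37, 13, 13)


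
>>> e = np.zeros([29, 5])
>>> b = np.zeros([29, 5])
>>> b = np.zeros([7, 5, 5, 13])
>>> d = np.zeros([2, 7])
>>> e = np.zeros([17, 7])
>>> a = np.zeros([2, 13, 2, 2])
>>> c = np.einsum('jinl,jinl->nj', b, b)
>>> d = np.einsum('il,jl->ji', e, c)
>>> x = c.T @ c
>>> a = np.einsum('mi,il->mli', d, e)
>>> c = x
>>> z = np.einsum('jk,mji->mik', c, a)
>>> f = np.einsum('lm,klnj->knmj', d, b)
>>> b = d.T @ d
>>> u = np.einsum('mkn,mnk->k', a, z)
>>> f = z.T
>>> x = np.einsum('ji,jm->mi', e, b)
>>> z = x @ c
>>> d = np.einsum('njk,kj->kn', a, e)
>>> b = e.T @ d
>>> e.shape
(17, 7)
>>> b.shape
(7, 5)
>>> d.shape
(17, 5)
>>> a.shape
(5, 7, 17)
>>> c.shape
(7, 7)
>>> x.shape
(17, 7)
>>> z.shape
(17, 7)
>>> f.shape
(7, 17, 5)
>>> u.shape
(7,)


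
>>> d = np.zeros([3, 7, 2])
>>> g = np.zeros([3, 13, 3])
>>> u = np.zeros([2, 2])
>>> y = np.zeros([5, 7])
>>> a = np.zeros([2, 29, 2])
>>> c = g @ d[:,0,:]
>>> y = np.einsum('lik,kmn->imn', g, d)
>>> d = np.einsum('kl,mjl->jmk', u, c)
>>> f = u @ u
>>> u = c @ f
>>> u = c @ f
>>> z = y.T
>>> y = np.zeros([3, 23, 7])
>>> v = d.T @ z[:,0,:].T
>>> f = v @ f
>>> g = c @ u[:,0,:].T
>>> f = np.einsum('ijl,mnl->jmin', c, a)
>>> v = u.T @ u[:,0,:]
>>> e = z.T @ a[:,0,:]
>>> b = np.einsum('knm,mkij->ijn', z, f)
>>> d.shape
(13, 3, 2)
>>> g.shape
(3, 13, 3)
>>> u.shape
(3, 13, 2)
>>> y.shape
(3, 23, 7)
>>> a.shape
(2, 29, 2)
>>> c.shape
(3, 13, 2)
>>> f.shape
(13, 2, 3, 29)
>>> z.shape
(2, 7, 13)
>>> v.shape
(2, 13, 2)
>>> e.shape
(13, 7, 2)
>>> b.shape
(3, 29, 7)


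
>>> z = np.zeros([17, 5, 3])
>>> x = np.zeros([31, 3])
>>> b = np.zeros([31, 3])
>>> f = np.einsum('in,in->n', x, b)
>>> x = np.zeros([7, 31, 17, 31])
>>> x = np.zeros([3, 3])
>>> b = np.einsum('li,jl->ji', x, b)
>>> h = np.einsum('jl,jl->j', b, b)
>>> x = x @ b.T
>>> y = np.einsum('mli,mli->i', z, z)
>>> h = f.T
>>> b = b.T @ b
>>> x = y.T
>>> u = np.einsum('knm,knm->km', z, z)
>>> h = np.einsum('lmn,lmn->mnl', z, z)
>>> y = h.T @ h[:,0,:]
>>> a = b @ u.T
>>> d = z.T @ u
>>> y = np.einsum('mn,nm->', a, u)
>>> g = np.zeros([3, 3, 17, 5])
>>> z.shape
(17, 5, 3)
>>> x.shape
(3,)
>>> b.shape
(3, 3)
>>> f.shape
(3,)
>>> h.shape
(5, 3, 17)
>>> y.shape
()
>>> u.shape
(17, 3)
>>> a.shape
(3, 17)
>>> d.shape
(3, 5, 3)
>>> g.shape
(3, 3, 17, 5)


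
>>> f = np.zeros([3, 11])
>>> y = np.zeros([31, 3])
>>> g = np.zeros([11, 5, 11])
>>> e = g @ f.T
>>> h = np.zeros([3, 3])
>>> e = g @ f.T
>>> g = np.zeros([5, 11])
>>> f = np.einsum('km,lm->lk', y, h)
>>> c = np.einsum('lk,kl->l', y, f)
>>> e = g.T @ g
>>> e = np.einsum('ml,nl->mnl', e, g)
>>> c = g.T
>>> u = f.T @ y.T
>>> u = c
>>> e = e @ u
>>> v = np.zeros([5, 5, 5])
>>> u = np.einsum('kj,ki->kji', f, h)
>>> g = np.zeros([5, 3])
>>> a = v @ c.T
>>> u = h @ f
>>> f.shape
(3, 31)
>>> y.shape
(31, 3)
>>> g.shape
(5, 3)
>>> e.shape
(11, 5, 5)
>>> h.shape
(3, 3)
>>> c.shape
(11, 5)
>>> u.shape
(3, 31)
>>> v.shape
(5, 5, 5)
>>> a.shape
(5, 5, 11)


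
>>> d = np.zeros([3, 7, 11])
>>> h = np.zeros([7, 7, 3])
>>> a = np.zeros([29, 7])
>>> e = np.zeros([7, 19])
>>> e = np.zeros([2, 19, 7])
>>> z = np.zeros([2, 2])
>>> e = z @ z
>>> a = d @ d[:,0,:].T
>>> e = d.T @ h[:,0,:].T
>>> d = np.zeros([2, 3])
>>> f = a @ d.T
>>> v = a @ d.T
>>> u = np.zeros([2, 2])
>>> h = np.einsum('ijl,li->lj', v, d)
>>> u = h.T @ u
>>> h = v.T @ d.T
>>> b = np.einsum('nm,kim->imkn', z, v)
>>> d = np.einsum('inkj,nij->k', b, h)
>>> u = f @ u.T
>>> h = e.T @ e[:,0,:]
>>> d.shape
(3,)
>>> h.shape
(7, 7, 7)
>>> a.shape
(3, 7, 3)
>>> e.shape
(11, 7, 7)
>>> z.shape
(2, 2)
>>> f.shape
(3, 7, 2)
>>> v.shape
(3, 7, 2)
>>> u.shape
(3, 7, 7)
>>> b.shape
(7, 2, 3, 2)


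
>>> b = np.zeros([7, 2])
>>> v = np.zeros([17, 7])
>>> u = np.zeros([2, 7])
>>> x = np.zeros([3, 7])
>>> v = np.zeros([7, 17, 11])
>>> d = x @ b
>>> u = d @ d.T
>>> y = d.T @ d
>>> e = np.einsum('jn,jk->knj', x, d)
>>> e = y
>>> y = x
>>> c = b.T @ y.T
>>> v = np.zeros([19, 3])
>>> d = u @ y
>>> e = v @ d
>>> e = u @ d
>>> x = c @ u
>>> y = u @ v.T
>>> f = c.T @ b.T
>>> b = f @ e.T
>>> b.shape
(3, 3)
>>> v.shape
(19, 3)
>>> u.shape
(3, 3)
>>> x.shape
(2, 3)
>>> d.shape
(3, 7)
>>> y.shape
(3, 19)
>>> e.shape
(3, 7)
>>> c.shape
(2, 3)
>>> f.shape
(3, 7)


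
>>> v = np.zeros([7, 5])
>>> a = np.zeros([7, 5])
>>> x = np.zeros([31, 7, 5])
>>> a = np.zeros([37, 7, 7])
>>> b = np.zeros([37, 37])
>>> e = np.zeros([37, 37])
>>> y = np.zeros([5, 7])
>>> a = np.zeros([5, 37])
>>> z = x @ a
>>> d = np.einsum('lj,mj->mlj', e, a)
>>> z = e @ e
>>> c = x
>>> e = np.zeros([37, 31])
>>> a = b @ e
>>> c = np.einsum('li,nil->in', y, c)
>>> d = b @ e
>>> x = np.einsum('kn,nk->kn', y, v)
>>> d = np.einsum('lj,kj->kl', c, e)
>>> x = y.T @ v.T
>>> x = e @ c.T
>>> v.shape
(7, 5)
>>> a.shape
(37, 31)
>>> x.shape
(37, 7)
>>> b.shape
(37, 37)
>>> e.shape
(37, 31)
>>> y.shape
(5, 7)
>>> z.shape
(37, 37)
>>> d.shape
(37, 7)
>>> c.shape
(7, 31)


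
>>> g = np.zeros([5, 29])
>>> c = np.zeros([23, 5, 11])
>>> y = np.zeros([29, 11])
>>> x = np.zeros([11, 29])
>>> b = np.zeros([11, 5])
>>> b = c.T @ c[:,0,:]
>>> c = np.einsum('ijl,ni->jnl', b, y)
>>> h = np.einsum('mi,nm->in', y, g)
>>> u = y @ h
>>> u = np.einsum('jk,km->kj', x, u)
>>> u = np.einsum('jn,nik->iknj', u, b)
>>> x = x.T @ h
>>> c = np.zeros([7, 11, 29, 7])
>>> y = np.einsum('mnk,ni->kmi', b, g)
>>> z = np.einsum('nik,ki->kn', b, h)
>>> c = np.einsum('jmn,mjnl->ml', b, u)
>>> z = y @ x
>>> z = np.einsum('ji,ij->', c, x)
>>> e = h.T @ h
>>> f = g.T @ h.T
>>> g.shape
(5, 29)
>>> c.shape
(5, 29)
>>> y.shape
(11, 11, 29)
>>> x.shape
(29, 5)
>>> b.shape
(11, 5, 11)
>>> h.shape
(11, 5)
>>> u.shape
(5, 11, 11, 29)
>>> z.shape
()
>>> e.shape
(5, 5)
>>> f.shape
(29, 11)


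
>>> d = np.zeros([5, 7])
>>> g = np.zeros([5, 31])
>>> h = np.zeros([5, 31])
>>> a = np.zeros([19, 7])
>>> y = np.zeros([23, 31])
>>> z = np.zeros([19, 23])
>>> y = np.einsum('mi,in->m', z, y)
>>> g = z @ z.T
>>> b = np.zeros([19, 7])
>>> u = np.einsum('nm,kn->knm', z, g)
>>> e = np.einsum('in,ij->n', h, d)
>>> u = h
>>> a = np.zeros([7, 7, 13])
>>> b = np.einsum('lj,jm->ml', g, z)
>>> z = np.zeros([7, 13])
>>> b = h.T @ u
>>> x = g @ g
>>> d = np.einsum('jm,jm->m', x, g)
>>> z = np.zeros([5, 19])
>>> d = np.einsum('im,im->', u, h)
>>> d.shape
()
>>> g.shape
(19, 19)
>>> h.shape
(5, 31)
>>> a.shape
(7, 7, 13)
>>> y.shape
(19,)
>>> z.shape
(5, 19)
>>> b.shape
(31, 31)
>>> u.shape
(5, 31)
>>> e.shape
(31,)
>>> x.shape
(19, 19)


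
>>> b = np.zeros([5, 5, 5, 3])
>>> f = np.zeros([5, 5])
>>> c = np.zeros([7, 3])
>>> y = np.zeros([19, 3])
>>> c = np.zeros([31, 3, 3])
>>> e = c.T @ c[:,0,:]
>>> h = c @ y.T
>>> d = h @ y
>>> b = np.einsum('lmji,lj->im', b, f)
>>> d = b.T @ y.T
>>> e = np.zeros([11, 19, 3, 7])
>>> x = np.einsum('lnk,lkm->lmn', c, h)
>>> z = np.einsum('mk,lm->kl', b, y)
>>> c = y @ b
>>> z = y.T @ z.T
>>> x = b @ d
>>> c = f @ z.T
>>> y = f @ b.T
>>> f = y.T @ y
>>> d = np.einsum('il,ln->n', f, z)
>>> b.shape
(3, 5)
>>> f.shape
(3, 3)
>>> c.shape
(5, 3)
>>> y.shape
(5, 3)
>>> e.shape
(11, 19, 3, 7)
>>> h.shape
(31, 3, 19)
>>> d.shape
(5,)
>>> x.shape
(3, 19)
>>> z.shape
(3, 5)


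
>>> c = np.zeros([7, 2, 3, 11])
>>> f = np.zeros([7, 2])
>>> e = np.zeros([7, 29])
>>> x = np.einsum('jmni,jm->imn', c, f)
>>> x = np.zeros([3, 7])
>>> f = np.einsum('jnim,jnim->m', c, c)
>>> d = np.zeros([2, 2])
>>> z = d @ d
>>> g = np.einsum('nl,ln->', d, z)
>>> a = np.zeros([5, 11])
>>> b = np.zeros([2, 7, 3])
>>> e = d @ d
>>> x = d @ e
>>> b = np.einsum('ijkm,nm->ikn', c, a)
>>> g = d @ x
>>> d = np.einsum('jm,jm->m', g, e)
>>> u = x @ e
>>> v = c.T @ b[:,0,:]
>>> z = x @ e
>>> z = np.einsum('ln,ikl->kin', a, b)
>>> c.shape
(7, 2, 3, 11)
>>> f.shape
(11,)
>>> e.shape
(2, 2)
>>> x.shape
(2, 2)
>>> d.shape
(2,)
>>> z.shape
(3, 7, 11)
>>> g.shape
(2, 2)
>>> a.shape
(5, 11)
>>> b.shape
(7, 3, 5)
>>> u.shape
(2, 2)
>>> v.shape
(11, 3, 2, 5)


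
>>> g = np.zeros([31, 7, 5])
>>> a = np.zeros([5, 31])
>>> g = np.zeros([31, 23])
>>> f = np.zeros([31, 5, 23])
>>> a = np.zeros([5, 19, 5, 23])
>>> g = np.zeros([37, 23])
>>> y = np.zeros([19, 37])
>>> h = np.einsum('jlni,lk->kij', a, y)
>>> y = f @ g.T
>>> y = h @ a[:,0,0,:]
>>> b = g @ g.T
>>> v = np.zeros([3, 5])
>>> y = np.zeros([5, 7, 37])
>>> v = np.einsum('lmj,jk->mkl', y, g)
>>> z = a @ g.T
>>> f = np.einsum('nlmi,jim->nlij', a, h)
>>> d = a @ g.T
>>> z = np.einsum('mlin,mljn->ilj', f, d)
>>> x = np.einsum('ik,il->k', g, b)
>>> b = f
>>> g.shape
(37, 23)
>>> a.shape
(5, 19, 5, 23)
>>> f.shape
(5, 19, 23, 37)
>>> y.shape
(5, 7, 37)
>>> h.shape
(37, 23, 5)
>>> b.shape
(5, 19, 23, 37)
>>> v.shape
(7, 23, 5)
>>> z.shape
(23, 19, 5)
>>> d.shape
(5, 19, 5, 37)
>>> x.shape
(23,)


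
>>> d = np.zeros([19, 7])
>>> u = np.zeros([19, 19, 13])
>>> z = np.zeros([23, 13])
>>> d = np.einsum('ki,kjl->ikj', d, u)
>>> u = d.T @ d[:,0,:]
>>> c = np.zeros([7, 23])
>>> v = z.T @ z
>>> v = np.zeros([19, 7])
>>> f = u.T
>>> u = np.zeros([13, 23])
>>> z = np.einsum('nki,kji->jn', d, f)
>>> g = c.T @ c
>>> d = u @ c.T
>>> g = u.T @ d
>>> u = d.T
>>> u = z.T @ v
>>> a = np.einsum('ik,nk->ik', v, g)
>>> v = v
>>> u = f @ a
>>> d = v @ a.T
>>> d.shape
(19, 19)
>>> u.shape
(19, 19, 7)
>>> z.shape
(19, 7)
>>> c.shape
(7, 23)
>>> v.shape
(19, 7)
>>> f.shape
(19, 19, 19)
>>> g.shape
(23, 7)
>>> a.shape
(19, 7)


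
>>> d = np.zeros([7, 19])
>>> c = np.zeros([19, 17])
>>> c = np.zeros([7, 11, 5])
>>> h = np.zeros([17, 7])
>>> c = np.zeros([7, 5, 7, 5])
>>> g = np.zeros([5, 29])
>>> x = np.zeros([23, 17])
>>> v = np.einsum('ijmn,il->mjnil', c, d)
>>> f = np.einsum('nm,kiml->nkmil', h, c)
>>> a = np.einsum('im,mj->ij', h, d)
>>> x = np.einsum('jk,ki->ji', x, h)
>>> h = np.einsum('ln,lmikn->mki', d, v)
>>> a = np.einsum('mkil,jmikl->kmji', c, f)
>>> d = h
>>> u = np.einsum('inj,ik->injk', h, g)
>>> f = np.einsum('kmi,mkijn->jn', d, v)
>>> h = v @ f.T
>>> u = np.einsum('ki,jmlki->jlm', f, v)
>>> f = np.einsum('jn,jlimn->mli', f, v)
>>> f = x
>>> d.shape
(5, 7, 5)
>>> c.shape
(7, 5, 7, 5)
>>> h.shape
(7, 5, 5, 7, 7)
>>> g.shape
(5, 29)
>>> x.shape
(23, 7)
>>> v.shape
(7, 5, 5, 7, 19)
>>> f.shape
(23, 7)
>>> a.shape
(5, 7, 17, 7)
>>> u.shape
(7, 5, 5)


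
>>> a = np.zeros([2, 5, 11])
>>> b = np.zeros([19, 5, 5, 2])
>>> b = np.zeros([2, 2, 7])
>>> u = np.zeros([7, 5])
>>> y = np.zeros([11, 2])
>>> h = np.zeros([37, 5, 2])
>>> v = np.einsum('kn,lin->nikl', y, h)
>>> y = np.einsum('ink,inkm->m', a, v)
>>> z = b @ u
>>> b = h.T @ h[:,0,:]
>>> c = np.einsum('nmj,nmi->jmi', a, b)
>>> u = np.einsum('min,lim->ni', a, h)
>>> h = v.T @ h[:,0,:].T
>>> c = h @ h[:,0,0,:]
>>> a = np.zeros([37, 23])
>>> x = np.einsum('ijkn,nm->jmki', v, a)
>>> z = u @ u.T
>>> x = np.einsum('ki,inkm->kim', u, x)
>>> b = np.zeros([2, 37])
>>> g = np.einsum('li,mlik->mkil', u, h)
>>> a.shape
(37, 23)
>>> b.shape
(2, 37)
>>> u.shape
(11, 5)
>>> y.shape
(37,)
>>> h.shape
(37, 11, 5, 37)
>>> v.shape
(2, 5, 11, 37)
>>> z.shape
(11, 11)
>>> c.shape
(37, 11, 5, 37)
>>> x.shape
(11, 5, 2)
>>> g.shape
(37, 37, 5, 11)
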